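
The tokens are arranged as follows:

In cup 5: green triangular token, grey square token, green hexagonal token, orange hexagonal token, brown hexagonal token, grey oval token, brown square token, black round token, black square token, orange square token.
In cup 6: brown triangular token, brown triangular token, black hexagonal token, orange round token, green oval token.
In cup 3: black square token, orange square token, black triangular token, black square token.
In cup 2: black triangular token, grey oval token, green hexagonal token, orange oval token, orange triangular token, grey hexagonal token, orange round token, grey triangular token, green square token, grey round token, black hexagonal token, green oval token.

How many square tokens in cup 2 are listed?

1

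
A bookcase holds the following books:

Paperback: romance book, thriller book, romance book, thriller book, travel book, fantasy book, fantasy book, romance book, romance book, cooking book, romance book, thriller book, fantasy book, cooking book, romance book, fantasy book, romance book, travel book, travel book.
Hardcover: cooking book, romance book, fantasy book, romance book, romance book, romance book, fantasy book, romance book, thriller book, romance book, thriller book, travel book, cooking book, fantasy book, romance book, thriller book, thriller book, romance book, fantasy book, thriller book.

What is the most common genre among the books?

Counts by genre: romance 15, fantasy 8, thriller 8, cooking 4, travel 4.
The maximum is 15, held uniquely by romance.

romance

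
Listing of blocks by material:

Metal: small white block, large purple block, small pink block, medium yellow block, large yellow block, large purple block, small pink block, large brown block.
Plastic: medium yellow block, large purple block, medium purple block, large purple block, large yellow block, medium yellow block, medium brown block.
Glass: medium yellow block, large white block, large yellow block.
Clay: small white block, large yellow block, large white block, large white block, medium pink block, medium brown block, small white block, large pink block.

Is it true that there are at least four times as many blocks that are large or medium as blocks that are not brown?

False

blocks that are large or medium: 21.
blocks that are not brown: 23.
The claim requires 21 ≥ 4 × 23 = 92, which does not hold.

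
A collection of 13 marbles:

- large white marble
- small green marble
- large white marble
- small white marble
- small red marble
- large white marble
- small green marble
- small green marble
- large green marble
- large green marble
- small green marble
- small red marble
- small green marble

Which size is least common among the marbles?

Counts by size: small 8, large 5.
The minimum is 5, held uniquely by large.

large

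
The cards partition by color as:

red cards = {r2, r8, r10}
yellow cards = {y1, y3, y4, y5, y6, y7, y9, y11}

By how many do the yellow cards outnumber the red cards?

yellow cards: 8.
red cards: 3.
8 − 3 = 5.

5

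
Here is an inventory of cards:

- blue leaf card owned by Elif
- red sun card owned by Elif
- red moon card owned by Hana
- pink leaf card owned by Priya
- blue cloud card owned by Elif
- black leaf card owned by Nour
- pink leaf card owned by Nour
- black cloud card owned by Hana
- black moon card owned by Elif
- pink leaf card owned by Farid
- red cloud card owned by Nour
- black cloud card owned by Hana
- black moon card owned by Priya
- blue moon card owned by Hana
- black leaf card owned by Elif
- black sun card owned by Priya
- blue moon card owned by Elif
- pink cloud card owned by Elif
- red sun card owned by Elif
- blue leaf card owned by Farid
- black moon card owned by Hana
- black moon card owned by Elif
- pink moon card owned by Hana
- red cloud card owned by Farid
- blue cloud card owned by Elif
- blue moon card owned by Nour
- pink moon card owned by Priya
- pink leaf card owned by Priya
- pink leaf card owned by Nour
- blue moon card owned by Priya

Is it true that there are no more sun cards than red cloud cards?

False

There are 3 sun cards.
There are 2 red cloud cards.
The claim requires 3 ≤ 2, which does not hold.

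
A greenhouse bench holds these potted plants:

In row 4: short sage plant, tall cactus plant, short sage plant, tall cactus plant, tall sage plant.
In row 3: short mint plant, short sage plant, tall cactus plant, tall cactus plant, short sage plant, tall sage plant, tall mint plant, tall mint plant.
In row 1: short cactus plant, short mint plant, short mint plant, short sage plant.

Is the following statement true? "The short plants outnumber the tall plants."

True

There are 9 short plants.
There are 8 tall plants.
The claim requires 9 > 8, which holds.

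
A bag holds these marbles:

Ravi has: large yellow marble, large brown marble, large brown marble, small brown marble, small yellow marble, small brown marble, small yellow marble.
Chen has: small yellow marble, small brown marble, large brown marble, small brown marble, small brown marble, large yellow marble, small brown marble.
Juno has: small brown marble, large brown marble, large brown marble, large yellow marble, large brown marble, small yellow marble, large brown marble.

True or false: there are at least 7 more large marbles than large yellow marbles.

There are 10 large marbles.
There are 3 large yellow marbles.
The claim requires 10 − 3 = 7 ≥ 7, which holds.

True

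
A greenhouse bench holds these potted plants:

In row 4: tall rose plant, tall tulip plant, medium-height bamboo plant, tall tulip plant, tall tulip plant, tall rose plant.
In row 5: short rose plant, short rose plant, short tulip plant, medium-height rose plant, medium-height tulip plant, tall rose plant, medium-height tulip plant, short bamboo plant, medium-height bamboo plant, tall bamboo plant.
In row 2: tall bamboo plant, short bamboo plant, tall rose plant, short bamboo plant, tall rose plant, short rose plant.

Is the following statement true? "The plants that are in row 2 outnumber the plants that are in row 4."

False

|plants in row 2| = 6.
|plants in row 4| = 6.
The claim requires 6 > 6, which does not hold.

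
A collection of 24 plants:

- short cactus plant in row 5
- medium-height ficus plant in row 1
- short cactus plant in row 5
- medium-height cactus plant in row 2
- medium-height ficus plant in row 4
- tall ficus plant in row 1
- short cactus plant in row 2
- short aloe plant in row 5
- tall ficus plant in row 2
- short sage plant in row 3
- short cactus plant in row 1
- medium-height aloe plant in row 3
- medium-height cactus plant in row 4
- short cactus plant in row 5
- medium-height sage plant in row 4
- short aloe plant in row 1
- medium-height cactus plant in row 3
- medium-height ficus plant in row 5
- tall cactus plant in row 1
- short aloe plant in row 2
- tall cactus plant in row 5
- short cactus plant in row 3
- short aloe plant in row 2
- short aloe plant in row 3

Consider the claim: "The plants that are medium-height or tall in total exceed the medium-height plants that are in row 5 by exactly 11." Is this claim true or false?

plants that are medium-height or tall: 12.
medium-height plants in row 5: 1.
The claim requires 12 − 1 (= 11) to equal 11, which holds.

True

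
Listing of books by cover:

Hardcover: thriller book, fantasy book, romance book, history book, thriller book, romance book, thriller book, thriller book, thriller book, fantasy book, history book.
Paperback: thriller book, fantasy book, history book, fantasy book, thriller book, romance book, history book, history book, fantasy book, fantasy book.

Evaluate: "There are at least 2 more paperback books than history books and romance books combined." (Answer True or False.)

|paperback books| = 10.
history books: 5; romance books: 3; combined: 5 + 3 = 8.
The claim requires 10 − 8 = 2 ≥ 2, which holds.

True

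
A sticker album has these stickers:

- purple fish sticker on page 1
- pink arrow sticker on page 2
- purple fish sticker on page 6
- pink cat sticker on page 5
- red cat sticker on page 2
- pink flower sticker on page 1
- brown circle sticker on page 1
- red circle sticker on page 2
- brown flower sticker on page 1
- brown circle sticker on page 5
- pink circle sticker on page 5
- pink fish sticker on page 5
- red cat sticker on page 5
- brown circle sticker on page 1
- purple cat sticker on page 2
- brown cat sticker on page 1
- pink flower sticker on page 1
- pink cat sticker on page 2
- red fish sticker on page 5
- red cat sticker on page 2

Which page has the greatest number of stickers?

Counts by page: page 1→7, page 2→6, page 5→6, page 6→1.
The maximum is 7, held uniquely by page 1.

page 1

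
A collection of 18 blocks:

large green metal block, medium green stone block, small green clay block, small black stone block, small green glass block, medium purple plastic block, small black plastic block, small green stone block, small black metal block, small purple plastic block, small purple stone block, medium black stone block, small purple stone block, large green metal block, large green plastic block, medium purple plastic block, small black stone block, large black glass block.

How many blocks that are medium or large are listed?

large: 4; medium: 4; together 4 + 4 = 8.

8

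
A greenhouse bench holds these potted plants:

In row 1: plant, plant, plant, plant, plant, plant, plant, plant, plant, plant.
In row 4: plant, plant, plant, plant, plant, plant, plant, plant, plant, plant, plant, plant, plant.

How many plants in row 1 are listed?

10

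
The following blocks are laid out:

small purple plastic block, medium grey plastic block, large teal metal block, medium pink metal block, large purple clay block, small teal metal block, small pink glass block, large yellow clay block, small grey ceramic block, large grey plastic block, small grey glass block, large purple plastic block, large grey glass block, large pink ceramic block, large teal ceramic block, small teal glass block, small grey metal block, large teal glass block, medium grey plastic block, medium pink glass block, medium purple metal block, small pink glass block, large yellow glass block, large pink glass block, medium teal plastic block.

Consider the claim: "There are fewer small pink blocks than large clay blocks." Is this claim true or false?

False

There are 2 small pink blocks.
There are 2 large clay blocks.
The claim requires 2 < 2, which does not hold.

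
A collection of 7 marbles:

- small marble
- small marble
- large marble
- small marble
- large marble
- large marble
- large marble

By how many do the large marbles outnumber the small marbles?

1

large marbles: 4.
small marbles: 3.
4 − 3 = 1.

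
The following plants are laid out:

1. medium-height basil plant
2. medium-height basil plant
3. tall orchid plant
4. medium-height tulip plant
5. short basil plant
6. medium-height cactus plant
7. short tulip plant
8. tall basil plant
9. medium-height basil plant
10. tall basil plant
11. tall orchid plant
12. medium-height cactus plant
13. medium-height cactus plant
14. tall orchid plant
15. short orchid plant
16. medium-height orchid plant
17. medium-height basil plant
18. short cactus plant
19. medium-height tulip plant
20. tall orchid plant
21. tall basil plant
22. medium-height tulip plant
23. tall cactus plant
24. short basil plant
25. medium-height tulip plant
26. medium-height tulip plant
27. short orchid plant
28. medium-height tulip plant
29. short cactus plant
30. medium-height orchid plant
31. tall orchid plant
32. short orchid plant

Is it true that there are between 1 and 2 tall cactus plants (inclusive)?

True

|tall cactus plants| = 1.
The claim requires 1 ≤ 1 ≤ 2, which holds.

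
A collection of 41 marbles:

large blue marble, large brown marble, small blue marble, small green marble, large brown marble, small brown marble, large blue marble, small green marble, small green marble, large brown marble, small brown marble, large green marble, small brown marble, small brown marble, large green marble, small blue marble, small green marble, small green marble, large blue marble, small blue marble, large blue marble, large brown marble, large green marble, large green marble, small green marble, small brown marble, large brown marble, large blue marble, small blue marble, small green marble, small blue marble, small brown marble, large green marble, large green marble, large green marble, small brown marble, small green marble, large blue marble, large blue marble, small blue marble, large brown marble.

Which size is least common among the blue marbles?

small

Counts by size (restricted to blue marbles): large 7, small 6.
The minimum is 6, held uniquely by small.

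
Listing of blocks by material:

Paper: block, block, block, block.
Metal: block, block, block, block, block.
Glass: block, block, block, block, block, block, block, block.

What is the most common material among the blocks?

Counts by material: glass 8, metal 5, paper 4.
The maximum is 8, held uniquely by glass.

glass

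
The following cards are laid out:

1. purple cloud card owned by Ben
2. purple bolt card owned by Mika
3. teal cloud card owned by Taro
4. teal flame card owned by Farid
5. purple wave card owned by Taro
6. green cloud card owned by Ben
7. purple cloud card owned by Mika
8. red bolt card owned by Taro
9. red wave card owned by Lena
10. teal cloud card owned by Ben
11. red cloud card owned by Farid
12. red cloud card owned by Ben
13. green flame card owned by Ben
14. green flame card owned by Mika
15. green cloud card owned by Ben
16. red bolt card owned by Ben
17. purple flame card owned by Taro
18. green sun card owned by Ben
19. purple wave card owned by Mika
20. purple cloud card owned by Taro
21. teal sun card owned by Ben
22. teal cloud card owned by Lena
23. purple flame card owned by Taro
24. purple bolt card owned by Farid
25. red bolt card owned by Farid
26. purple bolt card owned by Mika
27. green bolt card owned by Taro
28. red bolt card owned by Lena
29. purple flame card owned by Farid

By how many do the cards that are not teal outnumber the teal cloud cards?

cards that are not teal: 24.
teal cloud cards: 3.
24 − 3 = 21.

21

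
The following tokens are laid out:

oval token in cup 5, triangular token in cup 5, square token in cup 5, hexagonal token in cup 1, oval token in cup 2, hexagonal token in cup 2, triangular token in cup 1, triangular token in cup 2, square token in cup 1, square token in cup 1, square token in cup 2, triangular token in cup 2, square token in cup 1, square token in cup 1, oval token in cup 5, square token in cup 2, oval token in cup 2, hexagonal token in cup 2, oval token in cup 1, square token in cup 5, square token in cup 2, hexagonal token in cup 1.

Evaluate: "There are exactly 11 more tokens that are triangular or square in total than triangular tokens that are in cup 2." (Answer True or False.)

|tokens that are triangular or square| = 13.
|triangular tokens in cup 2| = 2.
The claim requires 13 − 2 (= 11) to equal 11, which holds.

True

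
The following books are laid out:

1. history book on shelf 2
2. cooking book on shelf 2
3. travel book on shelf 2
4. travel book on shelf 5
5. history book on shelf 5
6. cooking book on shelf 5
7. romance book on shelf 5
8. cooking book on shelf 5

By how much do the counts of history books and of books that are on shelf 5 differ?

history books: 2. books on shelf 5: 5.
|2 − 5| = 5 − 2 = 3.

3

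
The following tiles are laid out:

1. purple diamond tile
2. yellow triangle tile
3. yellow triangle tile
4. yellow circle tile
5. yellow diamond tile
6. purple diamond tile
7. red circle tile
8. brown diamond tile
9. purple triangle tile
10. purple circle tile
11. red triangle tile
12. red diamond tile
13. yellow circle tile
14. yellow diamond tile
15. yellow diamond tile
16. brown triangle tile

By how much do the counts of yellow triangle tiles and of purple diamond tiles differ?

0

yellow triangle tiles: 2. purple diamond tiles: 2.
|2 − 2| = 2 − 2 = 0.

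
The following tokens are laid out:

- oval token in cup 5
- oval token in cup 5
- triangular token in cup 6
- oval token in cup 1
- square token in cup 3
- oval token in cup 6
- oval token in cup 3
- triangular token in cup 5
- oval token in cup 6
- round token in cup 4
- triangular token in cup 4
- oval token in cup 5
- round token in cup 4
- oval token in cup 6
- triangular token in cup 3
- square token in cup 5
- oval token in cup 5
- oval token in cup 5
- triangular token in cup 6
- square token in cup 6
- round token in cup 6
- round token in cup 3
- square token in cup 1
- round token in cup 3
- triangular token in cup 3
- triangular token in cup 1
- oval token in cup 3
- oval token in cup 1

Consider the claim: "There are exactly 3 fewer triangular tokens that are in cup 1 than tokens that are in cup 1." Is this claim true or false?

triangular tokens in cup 1: 1.
tokens in cup 1: 4.
The claim requires 4 − 1 (= 3) to equal 3, which holds.

True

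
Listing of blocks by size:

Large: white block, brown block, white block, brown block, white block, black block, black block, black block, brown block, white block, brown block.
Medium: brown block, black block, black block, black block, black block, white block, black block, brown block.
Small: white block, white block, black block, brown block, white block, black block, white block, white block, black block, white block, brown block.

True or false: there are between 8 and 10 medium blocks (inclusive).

There are 8 medium blocks.
The claim requires 8 ≤ 8 ≤ 10, which holds.

True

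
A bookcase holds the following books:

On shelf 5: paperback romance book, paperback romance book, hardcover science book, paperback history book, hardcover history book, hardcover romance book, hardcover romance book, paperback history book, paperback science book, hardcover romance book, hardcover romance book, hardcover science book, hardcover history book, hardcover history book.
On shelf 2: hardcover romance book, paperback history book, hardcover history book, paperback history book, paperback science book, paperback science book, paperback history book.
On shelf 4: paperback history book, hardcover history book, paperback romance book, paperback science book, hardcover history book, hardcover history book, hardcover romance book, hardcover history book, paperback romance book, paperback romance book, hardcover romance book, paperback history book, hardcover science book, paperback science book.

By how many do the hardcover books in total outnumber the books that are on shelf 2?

hardcover books: 18.
books on shelf 2: 7.
18 − 7 = 11.

11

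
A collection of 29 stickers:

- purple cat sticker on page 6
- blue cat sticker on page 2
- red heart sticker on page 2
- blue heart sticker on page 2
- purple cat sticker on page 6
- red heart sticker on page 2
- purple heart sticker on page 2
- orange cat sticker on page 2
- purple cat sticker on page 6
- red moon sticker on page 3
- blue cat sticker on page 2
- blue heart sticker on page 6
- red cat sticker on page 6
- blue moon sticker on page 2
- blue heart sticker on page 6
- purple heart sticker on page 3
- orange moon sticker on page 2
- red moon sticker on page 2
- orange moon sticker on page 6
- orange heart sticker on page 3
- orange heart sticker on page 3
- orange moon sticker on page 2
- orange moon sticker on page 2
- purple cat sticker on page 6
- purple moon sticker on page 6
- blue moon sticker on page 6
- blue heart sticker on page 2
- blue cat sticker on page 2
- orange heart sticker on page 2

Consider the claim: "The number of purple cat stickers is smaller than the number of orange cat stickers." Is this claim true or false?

There are 4 purple cat stickers.
There is 1 orange cat sticker.
The claim requires 4 < 1, which does not hold.

False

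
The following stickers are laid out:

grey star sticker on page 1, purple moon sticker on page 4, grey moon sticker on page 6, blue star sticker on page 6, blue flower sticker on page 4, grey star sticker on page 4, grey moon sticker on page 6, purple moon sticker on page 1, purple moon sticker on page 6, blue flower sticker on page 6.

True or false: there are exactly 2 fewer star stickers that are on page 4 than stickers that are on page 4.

|star stickers on page 4| = 1.
|stickers on page 4| = 3.
The claim requires 3 − 1 (= 2) to equal 2, which holds.

True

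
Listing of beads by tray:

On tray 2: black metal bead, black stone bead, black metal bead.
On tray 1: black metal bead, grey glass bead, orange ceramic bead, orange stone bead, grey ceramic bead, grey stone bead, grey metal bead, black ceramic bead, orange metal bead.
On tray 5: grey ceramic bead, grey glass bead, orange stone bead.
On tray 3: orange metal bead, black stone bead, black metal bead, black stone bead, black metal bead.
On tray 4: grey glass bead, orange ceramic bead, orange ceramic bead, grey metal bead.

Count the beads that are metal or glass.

glass: 3; metal: 9; together 3 + 9 = 12.

12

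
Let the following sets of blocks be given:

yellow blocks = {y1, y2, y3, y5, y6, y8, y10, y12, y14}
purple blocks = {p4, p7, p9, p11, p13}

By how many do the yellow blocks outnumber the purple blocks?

4

yellow blocks: 9.
purple blocks: 5.
9 − 5 = 4.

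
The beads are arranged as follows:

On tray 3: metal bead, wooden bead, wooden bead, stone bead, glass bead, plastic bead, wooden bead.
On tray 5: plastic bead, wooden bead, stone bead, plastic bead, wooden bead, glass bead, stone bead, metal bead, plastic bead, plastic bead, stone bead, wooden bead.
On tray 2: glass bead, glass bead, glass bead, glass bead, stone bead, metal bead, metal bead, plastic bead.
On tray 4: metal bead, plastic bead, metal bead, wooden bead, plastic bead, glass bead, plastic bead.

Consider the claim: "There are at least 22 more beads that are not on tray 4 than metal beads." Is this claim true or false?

|beads that are not on tray 4| = 27.
|metal beads| = 6.
The claim requires 27 − 6 = 21 ≥ 22, which does not hold.

False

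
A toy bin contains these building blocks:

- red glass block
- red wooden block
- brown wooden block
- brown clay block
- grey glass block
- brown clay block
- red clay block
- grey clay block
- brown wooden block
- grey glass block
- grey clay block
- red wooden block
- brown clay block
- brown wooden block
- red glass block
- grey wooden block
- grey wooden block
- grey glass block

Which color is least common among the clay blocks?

red

Counts by color (restricted to clay blocks): brown 3, grey 2, red 1.
The minimum is 1, held uniquely by red.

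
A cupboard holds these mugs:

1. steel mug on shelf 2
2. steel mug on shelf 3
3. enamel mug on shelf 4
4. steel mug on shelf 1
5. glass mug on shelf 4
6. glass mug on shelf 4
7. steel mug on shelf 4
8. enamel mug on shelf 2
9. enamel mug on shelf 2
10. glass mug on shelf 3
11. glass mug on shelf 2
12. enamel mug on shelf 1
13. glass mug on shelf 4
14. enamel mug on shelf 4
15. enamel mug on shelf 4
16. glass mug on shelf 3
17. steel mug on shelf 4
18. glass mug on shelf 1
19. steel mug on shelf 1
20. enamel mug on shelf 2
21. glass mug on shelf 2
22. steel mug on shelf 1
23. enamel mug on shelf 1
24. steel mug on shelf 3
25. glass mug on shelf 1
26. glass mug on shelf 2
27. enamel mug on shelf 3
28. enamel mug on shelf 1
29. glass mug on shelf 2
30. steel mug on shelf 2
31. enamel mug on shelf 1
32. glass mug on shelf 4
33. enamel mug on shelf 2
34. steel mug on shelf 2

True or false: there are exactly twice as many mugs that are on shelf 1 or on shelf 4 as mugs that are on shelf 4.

mugs on shelf 1 or on shelf 4: 18.
mugs on shelf 4: 9.
The claim requires 18 = 2 × 9 = 18, which holds.

True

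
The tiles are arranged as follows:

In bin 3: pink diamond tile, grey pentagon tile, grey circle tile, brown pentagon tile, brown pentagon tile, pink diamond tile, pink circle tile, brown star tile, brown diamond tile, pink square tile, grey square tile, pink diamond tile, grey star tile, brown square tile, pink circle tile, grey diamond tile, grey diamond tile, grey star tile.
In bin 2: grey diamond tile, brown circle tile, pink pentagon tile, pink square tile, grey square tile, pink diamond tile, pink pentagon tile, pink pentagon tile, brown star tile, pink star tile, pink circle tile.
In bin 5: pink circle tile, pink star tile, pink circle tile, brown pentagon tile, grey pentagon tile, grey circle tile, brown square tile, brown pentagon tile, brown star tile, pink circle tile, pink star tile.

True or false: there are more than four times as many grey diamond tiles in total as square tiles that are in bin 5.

|grey diamond tiles| = 3.
|square tiles in bin 5| = 1.
The claim requires 3 > 4 × 1 = 4, which does not hold.

False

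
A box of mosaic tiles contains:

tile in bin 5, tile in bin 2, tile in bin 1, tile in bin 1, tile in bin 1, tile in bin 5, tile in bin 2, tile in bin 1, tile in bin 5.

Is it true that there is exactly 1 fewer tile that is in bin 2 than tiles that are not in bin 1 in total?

There are 2 tiles in bin 2.
There are 5 tiles that are not in bin 1.
The claim requires 5 − 2 (= 3) to equal 1, which does not hold.

False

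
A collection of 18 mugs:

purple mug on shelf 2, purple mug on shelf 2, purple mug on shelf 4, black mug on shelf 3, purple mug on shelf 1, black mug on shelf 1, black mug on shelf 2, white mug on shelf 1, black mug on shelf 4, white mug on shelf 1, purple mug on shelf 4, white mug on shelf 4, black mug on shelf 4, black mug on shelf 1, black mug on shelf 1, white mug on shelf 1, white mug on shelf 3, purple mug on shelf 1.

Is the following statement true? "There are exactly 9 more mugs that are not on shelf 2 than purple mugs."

|mugs that are not on shelf 2| = 15.
|purple mugs| = 6.
The claim requires 15 − 6 (= 9) to equal 9, which holds.

True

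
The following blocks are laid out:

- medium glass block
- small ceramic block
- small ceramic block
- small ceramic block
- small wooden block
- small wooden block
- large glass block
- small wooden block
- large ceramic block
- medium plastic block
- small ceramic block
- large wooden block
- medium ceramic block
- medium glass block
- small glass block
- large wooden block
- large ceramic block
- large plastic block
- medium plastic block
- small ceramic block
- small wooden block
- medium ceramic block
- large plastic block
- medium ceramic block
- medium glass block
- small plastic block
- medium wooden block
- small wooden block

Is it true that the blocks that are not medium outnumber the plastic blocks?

There are 19 blocks that are not medium.
There are 5 plastic blocks.
The claim requires 19 > 5, which holds.

True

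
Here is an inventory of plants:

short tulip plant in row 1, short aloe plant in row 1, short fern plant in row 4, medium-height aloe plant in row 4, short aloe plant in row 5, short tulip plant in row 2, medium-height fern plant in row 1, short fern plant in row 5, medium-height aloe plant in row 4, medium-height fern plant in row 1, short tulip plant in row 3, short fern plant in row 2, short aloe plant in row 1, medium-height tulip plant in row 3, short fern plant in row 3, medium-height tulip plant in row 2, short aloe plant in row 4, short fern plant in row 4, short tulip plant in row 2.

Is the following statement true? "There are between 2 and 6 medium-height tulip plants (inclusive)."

There are 2 medium-height tulip plants.
The claim requires 2 ≤ 2 ≤ 6, which holds.

True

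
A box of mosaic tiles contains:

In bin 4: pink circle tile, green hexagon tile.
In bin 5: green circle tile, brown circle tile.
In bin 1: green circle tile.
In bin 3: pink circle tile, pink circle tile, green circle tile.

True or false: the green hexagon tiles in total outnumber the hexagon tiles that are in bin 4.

There is 1 green hexagon tile.
There is 1 hexagon tile in bin 4.
The claim requires 1 > 1, which does not hold.

False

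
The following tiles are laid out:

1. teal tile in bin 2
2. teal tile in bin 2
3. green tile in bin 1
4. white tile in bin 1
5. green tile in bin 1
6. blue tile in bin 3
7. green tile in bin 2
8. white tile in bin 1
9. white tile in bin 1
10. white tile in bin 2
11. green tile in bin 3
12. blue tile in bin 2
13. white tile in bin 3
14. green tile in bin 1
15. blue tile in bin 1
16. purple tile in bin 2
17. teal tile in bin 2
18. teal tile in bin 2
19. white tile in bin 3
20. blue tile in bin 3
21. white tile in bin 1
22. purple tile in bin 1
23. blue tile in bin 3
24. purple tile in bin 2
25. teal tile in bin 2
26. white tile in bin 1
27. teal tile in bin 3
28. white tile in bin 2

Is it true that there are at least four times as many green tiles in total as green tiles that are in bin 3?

green tiles: 5.
green tiles in bin 3: 1.
The claim requires 5 ≥ 4 × 1 = 4, which holds.

True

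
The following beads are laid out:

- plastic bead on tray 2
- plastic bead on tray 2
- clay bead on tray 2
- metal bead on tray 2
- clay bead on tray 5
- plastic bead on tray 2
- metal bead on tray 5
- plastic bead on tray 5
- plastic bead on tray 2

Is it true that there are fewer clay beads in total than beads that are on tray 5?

|clay beads| = 2.
|beads on tray 5| = 3.
The claim requires 2 < 3, which holds.

True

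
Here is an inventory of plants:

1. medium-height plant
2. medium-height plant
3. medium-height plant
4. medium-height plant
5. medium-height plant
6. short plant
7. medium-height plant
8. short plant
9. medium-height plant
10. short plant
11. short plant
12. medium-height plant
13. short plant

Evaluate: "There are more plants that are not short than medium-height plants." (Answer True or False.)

False

plants that are not short: 8.
medium-height plants: 8.
The claim requires 8 > 8, which does not hold.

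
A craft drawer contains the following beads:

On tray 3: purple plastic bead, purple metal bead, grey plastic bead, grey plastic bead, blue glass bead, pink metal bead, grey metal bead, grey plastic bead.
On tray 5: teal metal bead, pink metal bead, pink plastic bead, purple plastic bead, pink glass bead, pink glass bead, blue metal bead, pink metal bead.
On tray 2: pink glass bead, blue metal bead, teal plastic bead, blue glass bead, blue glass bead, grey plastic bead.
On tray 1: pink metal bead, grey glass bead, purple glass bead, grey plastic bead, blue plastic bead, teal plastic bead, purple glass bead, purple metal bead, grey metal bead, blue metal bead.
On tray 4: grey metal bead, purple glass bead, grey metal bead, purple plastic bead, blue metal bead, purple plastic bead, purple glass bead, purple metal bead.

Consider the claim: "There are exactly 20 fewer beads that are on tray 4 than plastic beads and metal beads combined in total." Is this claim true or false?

False

beads on tray 4: 8.
plastic beads: 13; metal beads: 16; combined: 13 + 16 = 29.
The claim requires 29 − 8 (= 21) to equal 20, which does not hold.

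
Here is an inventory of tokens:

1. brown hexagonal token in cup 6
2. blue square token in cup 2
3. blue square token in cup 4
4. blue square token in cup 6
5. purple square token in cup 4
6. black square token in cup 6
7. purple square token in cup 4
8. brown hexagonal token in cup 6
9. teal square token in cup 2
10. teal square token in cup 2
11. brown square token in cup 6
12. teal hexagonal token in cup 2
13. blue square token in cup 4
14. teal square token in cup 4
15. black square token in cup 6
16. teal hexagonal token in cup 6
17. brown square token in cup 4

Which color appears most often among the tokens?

Counts by color: teal 5, brown 4, blue 4, purple 2, black 2.
The maximum is 5, held uniquely by teal.

teal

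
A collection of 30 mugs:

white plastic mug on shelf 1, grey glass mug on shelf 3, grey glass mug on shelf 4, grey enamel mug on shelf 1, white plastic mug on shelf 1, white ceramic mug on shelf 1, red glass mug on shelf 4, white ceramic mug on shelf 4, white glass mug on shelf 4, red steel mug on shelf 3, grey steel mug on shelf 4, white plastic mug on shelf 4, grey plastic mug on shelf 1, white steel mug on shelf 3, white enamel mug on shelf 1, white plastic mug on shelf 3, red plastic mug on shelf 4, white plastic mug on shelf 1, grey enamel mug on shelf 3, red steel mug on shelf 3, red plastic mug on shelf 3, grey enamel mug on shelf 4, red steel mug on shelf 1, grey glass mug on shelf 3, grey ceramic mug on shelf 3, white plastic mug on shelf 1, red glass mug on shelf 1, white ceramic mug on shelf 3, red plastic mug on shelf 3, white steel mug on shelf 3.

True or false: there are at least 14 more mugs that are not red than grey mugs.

|mugs that are not red| = 22.
|grey mugs| = 9.
The claim requires 22 − 9 = 13 ≥ 14, which does not hold.

False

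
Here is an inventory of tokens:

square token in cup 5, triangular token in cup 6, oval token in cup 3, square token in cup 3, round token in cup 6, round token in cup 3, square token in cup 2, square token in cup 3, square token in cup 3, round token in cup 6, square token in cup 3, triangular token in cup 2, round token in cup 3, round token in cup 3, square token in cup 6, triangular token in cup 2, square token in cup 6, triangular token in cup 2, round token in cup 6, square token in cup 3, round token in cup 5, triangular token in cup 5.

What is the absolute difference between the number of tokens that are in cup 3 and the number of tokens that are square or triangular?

5

tokens in cup 3: 9. tokens that are square or triangular: 14.
|9 − 14| = 14 − 9 = 5.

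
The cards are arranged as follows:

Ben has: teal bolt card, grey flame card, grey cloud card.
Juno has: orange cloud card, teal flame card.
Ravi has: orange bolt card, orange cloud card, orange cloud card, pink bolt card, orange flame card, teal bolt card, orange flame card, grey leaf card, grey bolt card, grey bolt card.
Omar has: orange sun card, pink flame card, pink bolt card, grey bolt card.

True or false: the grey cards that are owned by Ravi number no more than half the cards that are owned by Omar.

False

grey cards owned by Ravi: 3.
cards owned by Omar: 4.
The claim requires 2 × 3 = 6 ≤ 4, which does not hold.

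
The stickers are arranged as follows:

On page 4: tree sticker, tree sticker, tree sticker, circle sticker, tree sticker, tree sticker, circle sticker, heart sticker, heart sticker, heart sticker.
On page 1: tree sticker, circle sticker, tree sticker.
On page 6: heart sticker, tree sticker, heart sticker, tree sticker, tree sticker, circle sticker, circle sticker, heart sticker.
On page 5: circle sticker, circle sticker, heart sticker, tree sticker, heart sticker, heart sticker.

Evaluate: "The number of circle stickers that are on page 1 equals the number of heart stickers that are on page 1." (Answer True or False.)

False

|circle stickers on page 1| = 1.
|heart stickers on page 1| = 0.
The claim requires 1 = 0, which does not hold.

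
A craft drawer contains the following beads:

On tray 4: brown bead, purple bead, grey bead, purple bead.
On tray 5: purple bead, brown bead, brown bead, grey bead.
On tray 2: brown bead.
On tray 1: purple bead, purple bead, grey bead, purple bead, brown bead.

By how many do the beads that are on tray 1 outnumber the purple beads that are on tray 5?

4

beads on tray 1: 5.
purple beads on tray 5: 1.
5 − 1 = 4.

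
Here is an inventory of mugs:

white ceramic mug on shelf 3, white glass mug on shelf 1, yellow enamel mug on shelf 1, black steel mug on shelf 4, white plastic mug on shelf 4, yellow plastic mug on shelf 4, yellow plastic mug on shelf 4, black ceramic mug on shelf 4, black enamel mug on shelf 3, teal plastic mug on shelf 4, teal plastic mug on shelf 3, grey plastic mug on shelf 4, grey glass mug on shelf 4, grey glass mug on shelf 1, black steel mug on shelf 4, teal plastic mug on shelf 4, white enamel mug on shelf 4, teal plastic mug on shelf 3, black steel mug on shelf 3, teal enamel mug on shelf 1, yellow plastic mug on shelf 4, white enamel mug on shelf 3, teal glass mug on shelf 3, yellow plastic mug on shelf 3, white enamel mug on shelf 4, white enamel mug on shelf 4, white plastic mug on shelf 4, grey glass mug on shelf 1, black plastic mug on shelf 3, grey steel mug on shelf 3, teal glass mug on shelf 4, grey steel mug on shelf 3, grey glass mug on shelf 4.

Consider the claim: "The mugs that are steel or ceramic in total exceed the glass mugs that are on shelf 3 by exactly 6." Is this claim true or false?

True

mugs that are steel or ceramic: 7.
glass mugs on shelf 3: 1.
The claim requires 7 − 1 (= 6) to equal 6, which holds.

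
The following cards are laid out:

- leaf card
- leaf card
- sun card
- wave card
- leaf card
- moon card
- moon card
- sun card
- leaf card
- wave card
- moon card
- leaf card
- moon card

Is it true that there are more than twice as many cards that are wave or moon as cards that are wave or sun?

|cards that are wave or moon| = 6.
|cards that are wave or sun| = 4.
The claim requires 6 > 2 × 4 = 8, which does not hold.

False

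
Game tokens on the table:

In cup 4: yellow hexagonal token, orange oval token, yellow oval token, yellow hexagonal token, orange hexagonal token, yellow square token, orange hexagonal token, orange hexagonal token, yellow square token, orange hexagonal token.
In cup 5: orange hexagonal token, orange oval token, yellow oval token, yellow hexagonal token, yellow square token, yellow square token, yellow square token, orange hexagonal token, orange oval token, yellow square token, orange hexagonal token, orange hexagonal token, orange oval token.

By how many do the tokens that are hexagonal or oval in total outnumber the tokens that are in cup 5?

4

tokens that are hexagonal or oval: 17.
tokens in cup 5: 13.
17 − 13 = 4.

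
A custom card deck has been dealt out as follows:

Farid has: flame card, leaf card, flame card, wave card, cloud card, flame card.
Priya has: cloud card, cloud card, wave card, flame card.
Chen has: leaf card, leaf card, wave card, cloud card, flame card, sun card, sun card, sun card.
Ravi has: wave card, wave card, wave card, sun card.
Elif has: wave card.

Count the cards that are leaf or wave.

10

leaf: 3; wave: 7; together 3 + 7 = 10.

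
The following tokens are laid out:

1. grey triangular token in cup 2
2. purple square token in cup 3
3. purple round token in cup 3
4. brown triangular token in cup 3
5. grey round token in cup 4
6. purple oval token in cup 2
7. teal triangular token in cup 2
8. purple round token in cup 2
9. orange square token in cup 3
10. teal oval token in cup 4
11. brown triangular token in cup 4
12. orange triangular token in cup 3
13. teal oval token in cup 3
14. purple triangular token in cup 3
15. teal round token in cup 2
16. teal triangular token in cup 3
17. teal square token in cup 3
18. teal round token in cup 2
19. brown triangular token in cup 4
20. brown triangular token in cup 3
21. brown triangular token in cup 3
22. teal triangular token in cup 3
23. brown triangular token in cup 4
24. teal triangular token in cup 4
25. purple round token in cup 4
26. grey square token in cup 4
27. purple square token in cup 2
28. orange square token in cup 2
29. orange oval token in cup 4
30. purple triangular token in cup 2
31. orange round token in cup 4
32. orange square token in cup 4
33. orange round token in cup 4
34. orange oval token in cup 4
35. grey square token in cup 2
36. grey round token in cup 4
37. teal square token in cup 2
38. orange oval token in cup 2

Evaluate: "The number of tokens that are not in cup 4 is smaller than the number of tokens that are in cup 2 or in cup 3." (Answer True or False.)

False

tokens that are not in cup 4: 24.
tokens in cup 2 or in cup 3: 24.
The claim requires 24 < 24, which does not hold.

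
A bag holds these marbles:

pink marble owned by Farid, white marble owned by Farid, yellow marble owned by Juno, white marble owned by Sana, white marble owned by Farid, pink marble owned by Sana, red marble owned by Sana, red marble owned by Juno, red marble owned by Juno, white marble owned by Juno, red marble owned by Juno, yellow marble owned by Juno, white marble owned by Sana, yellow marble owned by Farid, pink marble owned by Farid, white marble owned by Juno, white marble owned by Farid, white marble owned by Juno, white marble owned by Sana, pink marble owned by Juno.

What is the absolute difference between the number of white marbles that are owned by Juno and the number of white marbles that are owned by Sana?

0

white marbles owned by Juno: 3. white marbles owned by Sana: 3.
|3 − 3| = 3 − 3 = 0.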